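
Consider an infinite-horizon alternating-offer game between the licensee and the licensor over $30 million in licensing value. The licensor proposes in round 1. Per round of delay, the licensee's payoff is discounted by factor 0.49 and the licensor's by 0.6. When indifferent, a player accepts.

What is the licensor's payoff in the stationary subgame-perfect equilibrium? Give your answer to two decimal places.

In a stationary SPE each proposer offers the other exactly their discounted continuation value.
If the licensor keeps x when proposing and the licensee keeps y when proposing, then x = 30 − 0.49y and y = 30 − 0.6x.
Solving: x = 30(1 − 0.49) / (1 − 0.6·0.49) = 15.3 / 0.706 ≈ 21.6714.
The licensee gets 30 − 21.6714 ≈ 8.3286.

21.67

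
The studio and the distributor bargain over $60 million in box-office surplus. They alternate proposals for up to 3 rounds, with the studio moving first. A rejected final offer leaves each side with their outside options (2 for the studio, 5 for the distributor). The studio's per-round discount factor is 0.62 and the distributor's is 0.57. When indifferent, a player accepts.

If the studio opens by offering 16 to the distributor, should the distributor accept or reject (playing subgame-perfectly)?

Round 3 (the studio proposes): the distributor gets 5 if talks fail, so the studio offers 5 and keeps 55.
Round 2 (the distributor proposes): the studio can get 55 next round, worth 0.62 × 55 = 34.1 now. The distributor offers 34.1 and keeps 60 − 34.1 = 25.9.
So by rejecting in round 1, the distributor gets 25.9 next round, worth 0.57 × 25.9 = 14.763 now.
Offer 16 ≥ 14.763, so the distributor accepts.

Accept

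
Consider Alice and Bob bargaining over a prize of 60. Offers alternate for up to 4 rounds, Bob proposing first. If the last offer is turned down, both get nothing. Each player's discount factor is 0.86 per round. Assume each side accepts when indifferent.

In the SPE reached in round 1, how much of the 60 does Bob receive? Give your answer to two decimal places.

14.61

Round 4 (Alice proposes): rejection yields 0 for Bob; Alice offers 0 and keeps 60.
Round 3 (Bob proposes): Alice can get 60 next round, worth 0.86 × 60 = 51.6 now; Bob offers that and keeps 8.4.
Round 2 (Alice proposes): Bob can get 8.4 next round, worth 0.86 × 8.4 = 7.224 now, so Alice offers 7.224, keeping 52.776.
Round 1 (Bob proposes): Alice can get 52.776 next round, worth 0.86 × 52.776 = 45.38736 now; Bob offers that and keeps 14.61264.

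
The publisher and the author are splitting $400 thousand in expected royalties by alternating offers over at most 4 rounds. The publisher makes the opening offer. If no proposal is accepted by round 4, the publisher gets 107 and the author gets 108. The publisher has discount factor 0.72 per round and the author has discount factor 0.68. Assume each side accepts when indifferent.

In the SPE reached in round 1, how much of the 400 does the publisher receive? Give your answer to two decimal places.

Work backward from the last round.
Round 4 (the author proposes): the publisher gets 107 if talks fail, so the author offers 107 and keeps 293.
Round 3 (the publisher proposes): the author can get 293 next round, worth 0.68 × 293 = 199.24 now. The publisher offers 199.24 and keeps 400 − 199.24 = 200.76.
Round 2 (the author proposes): the publisher can get 200.76 next round, worth 0.72 × 200.76 = 144.5472 now; the author offers that and keeps 255.4528.
Round 1 (the publisher proposes): the author can get 255.4528 next round, worth 0.68 × 255.4528 = 173.707904 now. The publisher offers 173.707904 and keeps 400 − 173.707904 = 226.292096.

226.29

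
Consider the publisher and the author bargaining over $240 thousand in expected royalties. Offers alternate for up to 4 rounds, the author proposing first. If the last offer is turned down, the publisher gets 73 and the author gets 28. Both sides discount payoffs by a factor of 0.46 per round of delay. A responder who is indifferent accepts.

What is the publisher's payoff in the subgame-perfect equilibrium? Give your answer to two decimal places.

Round 4 (the publisher proposes): the author gets 28 if talks fail, so the publisher offers 28 and keeps 212.
Round 3 (the author proposes): the publisher can get 212 next round, worth 0.46 × 212 = 97.52 now. The author offers 97.52 and keeps 240 − 97.52 = 142.48.
Round 2 (the publisher proposes): the author can get 142.48 next round, worth 0.46 × 142.48 = 65.5408 now. The publisher offers 65.5408 and keeps 240 − 65.5408 = 174.4592.
Round 1 (the author proposes): the publisher can get 174.4592 next round, worth 0.46 × 174.4592 = 80.251232 now, so the author offers 80.251232, keeping 159.748768.

80.25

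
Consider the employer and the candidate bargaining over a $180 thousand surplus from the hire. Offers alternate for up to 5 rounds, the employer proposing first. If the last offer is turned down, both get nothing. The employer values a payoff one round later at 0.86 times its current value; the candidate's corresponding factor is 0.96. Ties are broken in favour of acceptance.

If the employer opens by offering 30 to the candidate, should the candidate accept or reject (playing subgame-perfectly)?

Reject

Round 5 (the employer proposes): the candidate will accept anything ≥ 0, so the employer offers 0 and keeps 180.
Round 4 (the candidate proposes): the employer can get 180 next round, worth 0.86 × 180 = 154.8 now; the candidate offers that and keeps 25.2.
Round 3 (the employer proposes): the candidate can get 25.2 next round, worth 0.96 × 25.2 = 24.192 now. The employer offers 24.192 and keeps 180 − 24.192 = 155.808.
Round 2 (the candidate proposes): the employer can get 155.808 next round, worth 0.86 × 155.808 = 133.99488 now. The candidate offers 133.99488 and keeps 180 − 133.99488 = 46.00512.
So by rejecting in round 1, the candidate gets 46.00512 next round, worth 0.96 × 46.00512 = 44.1649152 now.
Offer 30 < 44.1649152, so the candidate rejects.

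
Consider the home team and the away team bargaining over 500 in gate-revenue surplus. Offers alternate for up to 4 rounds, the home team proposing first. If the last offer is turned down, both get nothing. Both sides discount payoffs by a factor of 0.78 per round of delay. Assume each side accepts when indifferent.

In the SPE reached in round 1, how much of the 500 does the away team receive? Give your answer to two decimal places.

323.08

Round 4 (the away team proposes): the home team will accept anything ≥ 0, so the away team offers 0 and keeps 500.
Round 3 (the home team proposes): the away team can get 500 next round, worth 0.78 × 500 = 390 now. The home team offers 390 and keeps 500 − 390 = 110.
Round 2 (the away team proposes): the home team can get 110 next round, worth 0.78 × 110 = 85.8 now; the away team offers that and keeps 414.2.
Round 1 (the home team proposes): the away team can get 414.2 next round, worth 0.78 × 414.2 = 323.076 now; the home team offers that and keeps 176.924.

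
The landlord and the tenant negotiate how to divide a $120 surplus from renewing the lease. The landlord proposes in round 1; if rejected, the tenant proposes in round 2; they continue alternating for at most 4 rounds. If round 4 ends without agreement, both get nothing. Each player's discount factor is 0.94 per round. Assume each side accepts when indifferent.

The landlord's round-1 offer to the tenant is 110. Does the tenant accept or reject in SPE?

Accept

Round 4 (the tenant proposes): rejection yields 0 for the landlord; the tenant offers 0 and keeps 120.
Round 3 (the landlord proposes): the tenant can get 120 next round, worth 0.94 × 120 = 112.8 now. The landlord offers 112.8 and keeps 120 − 112.8 = 7.2.
Round 2 (the tenant proposes): the landlord can get 7.2 next round, worth 0.94 × 7.2 = 6.768 now, so the tenant offers 6.768, keeping 113.232.
So by rejecting in round 1, the tenant gets 113.232 next round, worth 0.94 × 113.232 = 106.43808 now.
Offer 110 ≥ 106.43808, so the tenant accepts.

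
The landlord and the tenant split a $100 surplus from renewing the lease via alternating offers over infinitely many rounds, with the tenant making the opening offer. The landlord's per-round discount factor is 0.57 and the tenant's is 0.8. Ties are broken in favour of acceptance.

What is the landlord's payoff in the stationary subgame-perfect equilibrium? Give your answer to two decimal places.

When the tenant proposes, the landlord accepts any offer worth at least 0.57 times what the landlord would get by proposing next round; and vice versa.
This gives x = 100 − 0.57y and y = 100 − 0.8x, where x and y are each side's share when it proposes.
Hence (1 − 0.57·0.8)x = 100(1 − 0.57), i.e. 0.544·x = 43.
x ≈ 79.0441; the landlord's share is 100 − x ≈ 20.9559.

20.96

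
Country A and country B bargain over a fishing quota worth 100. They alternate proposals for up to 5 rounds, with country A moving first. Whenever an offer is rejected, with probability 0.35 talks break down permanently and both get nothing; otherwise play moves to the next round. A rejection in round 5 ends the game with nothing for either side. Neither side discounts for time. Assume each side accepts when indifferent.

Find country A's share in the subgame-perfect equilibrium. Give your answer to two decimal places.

67.64

By backward induction:
Round 5 (country A proposes): country B will accept anything ≥ 0, so country A offers 0 and keeps 100.
Round 4 (country B proposes): rejecting gives country A an expected 0.65 × 100 = 65, so country B offers 65, keeping 35.
Round 3 (country A proposes): rejecting gives country B an expected 0.65 × 35 = 22.75; country A offers that and keeps 77.25.
Round 2 (country B proposes): rejecting gives country A an expected 0.65 × 77.25 = 50.2125; country B offers that and keeps 49.7875.
Round 1 (country A proposes): rejecting gives country B an expected 0.65 × 49.7875 = 32.361875, so country A offers 32.361875, keeping 67.638125.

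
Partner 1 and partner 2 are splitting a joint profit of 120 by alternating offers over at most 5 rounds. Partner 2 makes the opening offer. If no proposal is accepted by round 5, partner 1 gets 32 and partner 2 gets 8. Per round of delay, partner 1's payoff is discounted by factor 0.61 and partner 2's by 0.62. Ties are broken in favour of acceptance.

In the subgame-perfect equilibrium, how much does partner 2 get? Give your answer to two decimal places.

77.09

Round 5 (partner 2 proposes): partner 1 gets 32 if talks fail, so partner 2 offers 32 and keeps 88.
Round 4 (partner 1 proposes): partner 2 can get 88 next round, worth 0.62 × 88 = 54.56 now. Partner 1 offers 54.56 and keeps 120 − 54.56 = 65.44.
Round 3 (partner 2 proposes): partner 1 can get 65.44 next round, worth 0.61 × 65.44 = 39.9184 now. Partner 2 offers 39.9184 and keeps 120 − 39.9184 = 80.0816.
Round 2 (partner 1 proposes): partner 2 can get 80.0816 next round, worth 0.62 × 80.0816 = 49.650592 now. Partner 1 offers 49.650592 and keeps 120 − 49.650592 = 70.349408.
Round 1 (partner 2 proposes): partner 1 can get 70.349408 next round, worth 0.61 × 70.349408 = 42.91313888 now. Partner 2 offers 42.91313888 and keeps 120 − 42.91313888 = 77.08686112.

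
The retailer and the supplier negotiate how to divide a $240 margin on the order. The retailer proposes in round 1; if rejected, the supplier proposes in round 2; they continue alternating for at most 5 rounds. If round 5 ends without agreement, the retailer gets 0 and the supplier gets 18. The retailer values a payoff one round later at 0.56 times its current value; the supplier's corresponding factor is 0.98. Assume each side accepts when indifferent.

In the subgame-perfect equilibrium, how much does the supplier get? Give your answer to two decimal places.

165.70

Round 5 (the retailer proposes): the supplier gets 18 if talks fail, so the retailer offers 18 and keeps 222.
Round 4 (the supplier proposes): the retailer can get 222 next round, worth 0.56 × 222 = 124.32 now, so the supplier offers 124.32, keeping 115.68.
Round 3 (the retailer proposes): the supplier can get 115.68 next round, worth 0.98 × 115.68 = 113.3664 now. The retailer offers 113.3664 and keeps 240 − 113.3664 = 126.6336.
Round 2 (the supplier proposes): the retailer can get 126.6336 next round, worth 0.56 × 126.6336 = 70.914816 now. The supplier offers 70.914816 and keeps 240 − 70.914816 = 169.085184.
Round 1 (the retailer proposes): the supplier can get 169.085184 next round, worth 0.98 × 169.085184 = 165.70348032 now. The retailer offers 165.70348032 and keeps 240 − 165.70348032 = 74.29651968.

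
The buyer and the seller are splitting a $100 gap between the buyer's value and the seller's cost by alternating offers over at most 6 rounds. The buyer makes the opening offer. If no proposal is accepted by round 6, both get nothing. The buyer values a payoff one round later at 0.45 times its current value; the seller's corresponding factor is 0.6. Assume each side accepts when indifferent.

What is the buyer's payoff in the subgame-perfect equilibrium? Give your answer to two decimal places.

Round 6 (the seller proposes): the buyer will accept anything ≥ 0, so the seller offers 0 and keeps 100.
Round 5 (the buyer proposes): the seller can get 100 next round, worth 0.6 × 100 = 60 now; the buyer offers that and keeps 40.
Round 4 (the seller proposes): the buyer can get 40 next round, worth 0.45 × 40 = 18 now; the seller offers that and keeps 82.
Round 3 (the buyer proposes): the seller can get 82 next round, worth 0.6 × 82 = 49.2 now. The buyer offers 49.2 and keeps 100 − 49.2 = 50.8.
Round 2 (the seller proposes): the buyer can get 50.8 next round, worth 0.45 × 50.8 = 22.86 now. The seller offers 22.86 and keeps 100 − 22.86 = 77.14.
Round 1 (the buyer proposes): the seller can get 77.14 next round, worth 0.6 × 77.14 = 46.284 now. The buyer offers 46.284 and keeps 100 − 46.284 = 53.716.

53.72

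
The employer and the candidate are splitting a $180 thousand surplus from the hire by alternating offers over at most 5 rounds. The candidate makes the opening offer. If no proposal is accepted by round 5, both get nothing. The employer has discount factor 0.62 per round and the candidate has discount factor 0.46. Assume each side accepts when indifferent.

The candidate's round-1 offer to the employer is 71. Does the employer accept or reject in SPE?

Round 5 (the candidate proposes): rejection yields 0 for the employer; the candidate offers 0 and keeps 180.
Round 4 (the employer proposes): the candidate can get 180 next round, worth 0.46 × 180 = 82.8 now; the employer offers that and keeps 97.2.
Round 3 (the candidate proposes): the employer can get 97.2 next round, worth 0.62 × 97.2 = 60.264 now, so the candidate offers 60.264, keeping 119.736.
Round 2 (the employer proposes): the candidate can get 119.736 next round, worth 0.46 × 119.736 = 55.07856 now, so the employer offers 55.07856, keeping 124.92144.
So by rejecting in round 1, the employer gets 124.92144 next round, worth 0.62 × 124.92144 = 77.4512928 now.
Offer 71 < 77.4512928, so the employer rejects.

Reject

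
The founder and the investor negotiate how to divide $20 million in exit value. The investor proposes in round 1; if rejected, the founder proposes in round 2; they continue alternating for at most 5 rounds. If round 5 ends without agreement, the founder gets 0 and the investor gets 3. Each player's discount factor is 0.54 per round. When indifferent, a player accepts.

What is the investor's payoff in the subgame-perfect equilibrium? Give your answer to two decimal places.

Round 5 (the investor proposes): rejection yields 0 for the founder; the investor offers 0 and keeps 20.
Round 4 (the founder proposes): the investor can get 20 next round, worth 0.54 × 20 = 10.8 now, so the founder offers 10.8, keeping 9.2.
Round 3 (the investor proposes): the founder can get 9.2 next round, worth 0.54 × 9.2 = 4.968 now. The investor offers 4.968 and keeps 20 − 4.968 = 15.032.
Round 2 (the founder proposes): the investor can get 15.032 next round, worth 0.54 × 15.032 = 8.11728 now. The founder offers 8.11728 and keeps 20 − 8.11728 = 11.88272.
Round 1 (the investor proposes): the founder can get 11.88272 next round, worth 0.54 × 11.88272 = 6.4166688 now. The investor offers 6.4166688 and keeps 20 − 6.4166688 = 13.5833312.

13.58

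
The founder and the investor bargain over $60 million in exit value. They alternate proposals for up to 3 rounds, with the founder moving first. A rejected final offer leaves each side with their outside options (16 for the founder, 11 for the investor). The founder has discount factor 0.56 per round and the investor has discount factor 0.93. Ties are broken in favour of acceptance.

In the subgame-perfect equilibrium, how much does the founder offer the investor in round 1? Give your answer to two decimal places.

Work backward from the last round.
Round 3 (the founder proposes): the investor gets 11 if talks fail, so the founder offers 11 and keeps 49.
Round 2 (the investor proposes): the founder can get 49 next round, worth 0.56 × 49 = 27.44 now; the investor offers that and keeps 32.56.
Round 1 (the founder proposes): the investor can get 32.56 next round, worth 0.93 × 32.56 = 30.2808 now. The founder offers 30.2808 and keeps 60 − 30.2808 = 29.7192.

30.28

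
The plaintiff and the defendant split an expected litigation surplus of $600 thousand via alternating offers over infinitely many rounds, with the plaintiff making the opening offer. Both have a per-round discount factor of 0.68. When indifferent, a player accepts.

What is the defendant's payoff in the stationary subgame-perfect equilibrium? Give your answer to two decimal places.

Let x be the plaintiff's share when the plaintiff proposes and y be the defendant's share when the defendant proposes.
The defendant accepts iff offered ≥ 0.68·y, so x = 600 − 0.68y. Symmetrically y = 600 − 0.68x.
Substituting: x = 600 − 0.68(600 − 0.68x), giving x(1 − 0.68·0.68) = 600(1 − 0.68).
So x = 600 × 0.32 / 0.5376 ≈ 357.1429, and the defendant receives 600 − x ≈ 242.8571.

242.86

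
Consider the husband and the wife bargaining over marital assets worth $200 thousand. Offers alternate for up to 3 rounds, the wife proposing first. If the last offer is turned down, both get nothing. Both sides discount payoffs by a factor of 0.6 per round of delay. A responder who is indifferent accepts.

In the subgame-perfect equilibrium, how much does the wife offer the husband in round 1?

By backward induction:
Round 3 (the wife proposes): rejection yields 0 for the husband; the wife offers 0 and keeps 200.
Round 2 (the husband proposes): the wife can get 200 next round, worth 0.6 × 200 = 120 now; the husband offers that and keeps 80.
Round 1 (the wife proposes): the husband can get 80 next round, worth 0.6 × 80 = 48 now, so the wife offers 48, keeping 152.

48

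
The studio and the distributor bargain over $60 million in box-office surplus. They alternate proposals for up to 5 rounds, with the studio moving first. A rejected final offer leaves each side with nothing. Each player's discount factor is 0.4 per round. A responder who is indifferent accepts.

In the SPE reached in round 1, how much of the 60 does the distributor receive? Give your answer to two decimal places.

16.70

Round 5 (the studio proposes): rejection yields 0 for the distributor; the studio offers 0 and keeps 60.
Round 4 (the distributor proposes): the studio can get 60 next round, worth 0.4 × 60 = 24 now. The distributor offers 24 and keeps 60 − 24 = 36.
Round 3 (the studio proposes): the distributor can get 36 next round, worth 0.4 × 36 = 14.4 now, so the studio offers 14.4, keeping 45.6.
Round 2 (the distributor proposes): the studio can get 45.6 next round, worth 0.4 × 45.6 = 18.24 now, so the distributor offers 18.24, keeping 41.76.
Round 1 (the studio proposes): the distributor can get 41.76 next round, worth 0.4 × 41.76 = 16.704 now. The studio offers 16.704 and keeps 60 − 16.704 = 43.296.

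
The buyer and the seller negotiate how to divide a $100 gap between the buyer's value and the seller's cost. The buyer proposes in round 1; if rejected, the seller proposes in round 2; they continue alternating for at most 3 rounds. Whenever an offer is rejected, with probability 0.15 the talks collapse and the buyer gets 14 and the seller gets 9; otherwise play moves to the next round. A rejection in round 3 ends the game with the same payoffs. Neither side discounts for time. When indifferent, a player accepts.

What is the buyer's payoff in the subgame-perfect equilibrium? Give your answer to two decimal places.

81.18

By backward induction:
Round 3 (the buyer proposes): the seller gets 9 if talks fail, so the buyer offers 9 and keeps 91.
Round 2 (the seller proposes): rejecting gives the buyer an expected 0.85 × 91 + 0.15 × 14 = 79.45, so the seller offers 79.45, keeping 20.55.
Round 1 (the buyer proposes): rejecting gives the seller an expected 0.85 × 20.55 + 0.15 × 9 = 18.8175; the buyer offers that and keeps 81.1825.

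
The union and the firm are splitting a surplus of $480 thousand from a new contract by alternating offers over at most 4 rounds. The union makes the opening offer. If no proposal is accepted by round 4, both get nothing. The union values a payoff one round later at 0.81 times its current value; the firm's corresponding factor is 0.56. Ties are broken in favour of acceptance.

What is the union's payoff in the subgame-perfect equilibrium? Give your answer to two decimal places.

Round 4 (the firm proposes): rejection yields 0 for the union; the firm offers 0 and keeps 480.
Round 3 (the union proposes): the firm can get 480 next round, worth 0.56 × 480 = 268.8 now. The union offers 268.8 and keeps 480 − 268.8 = 211.2.
Round 2 (the firm proposes): the union can get 211.2 next round, worth 0.81 × 211.2 = 171.072 now, so the firm offers 171.072, keeping 308.928.
Round 1 (the union proposes): the firm can get 308.928 next round, worth 0.56 × 308.928 = 172.99968 now; the union offers that and keeps 307.00032.

307.00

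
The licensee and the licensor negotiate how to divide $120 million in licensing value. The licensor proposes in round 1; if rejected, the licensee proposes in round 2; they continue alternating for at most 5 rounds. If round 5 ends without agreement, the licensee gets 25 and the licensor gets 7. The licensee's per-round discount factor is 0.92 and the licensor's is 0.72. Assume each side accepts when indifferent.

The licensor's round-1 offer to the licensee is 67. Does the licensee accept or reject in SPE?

Round 5 (the licensor proposes): the licensee gets 25 if talks fail, so the licensor offers 25 and keeps 95.
Round 4 (the licensee proposes): the licensor can get 95 next round, worth 0.72 × 95 = 68.4 now, so the licensee offers 68.4, keeping 51.6.
Round 3 (the licensor proposes): the licensee can get 51.6 next round, worth 0.92 × 51.6 = 47.472 now, so the licensor offers 47.472, keeping 72.528.
Round 2 (the licensee proposes): the licensor can get 72.528 next round, worth 0.72 × 72.528 = 52.22016 now, so the licensee offers 52.22016, keeping 67.77984.
So by rejecting in round 1, the licensee gets 67.77984 next round, worth 0.92 × 67.77984 = 62.3574528 now.
Offer 67 ≥ 62.3574528, so the licensee accepts.

Accept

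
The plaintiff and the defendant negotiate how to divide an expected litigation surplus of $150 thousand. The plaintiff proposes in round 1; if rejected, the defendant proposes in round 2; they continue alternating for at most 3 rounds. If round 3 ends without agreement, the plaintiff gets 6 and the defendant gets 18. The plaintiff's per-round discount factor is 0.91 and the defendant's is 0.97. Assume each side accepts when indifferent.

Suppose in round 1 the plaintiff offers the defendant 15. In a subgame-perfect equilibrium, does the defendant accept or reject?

Round 3 (the plaintiff proposes): the defendant gets 18 if talks fail, so the plaintiff offers 18 and keeps 132.
Round 2 (the defendant proposes): the plaintiff can get 132 next round, worth 0.91 × 132 = 120.12 now; the defendant offers that and keeps 29.88.
So by rejecting in round 1, the defendant gets 29.88 next round, worth 0.97 × 29.88 = 28.9836 now.
Offer 15 < 28.9836, so the defendant rejects.

Reject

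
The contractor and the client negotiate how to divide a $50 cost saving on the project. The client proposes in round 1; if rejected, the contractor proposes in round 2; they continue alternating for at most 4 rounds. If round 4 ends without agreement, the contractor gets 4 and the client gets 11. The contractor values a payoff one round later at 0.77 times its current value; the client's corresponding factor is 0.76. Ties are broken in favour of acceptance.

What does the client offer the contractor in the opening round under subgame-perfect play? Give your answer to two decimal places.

Round 4 (the contractor proposes): the client gets 11 if talks fail, so the contractor offers 11 and keeps 39.
Round 3 (the client proposes): the contractor can get 39 next round, worth 0.77 × 39 = 30.03 now. The client offers 30.03 and keeps 50 − 30.03 = 19.97.
Round 2 (the contractor proposes): the client can get 19.97 next round, worth 0.76 × 19.97 = 15.1772 now. The contractor offers 15.1772 and keeps 50 − 15.1772 = 34.8228.
Round 1 (the client proposes): the contractor can get 34.8228 next round, worth 0.77 × 34.8228 = 26.813556 now. The client offers 26.813556 and keeps 50 − 26.813556 = 23.186444.

26.81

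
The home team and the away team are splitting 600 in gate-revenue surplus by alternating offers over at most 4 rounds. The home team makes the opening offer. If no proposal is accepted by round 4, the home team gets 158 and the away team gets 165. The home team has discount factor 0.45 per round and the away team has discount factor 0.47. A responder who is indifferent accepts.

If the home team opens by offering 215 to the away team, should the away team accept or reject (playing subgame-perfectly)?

Accept

Work out the away team's continuation value if the offer is rejected.
Round 4 (the away team proposes): the home team gets 158 if talks fail, so the away team offers 158 and keeps 442.
Round 3 (the home team proposes): the away team can get 442 next round, worth 0.47 × 442 = 207.74 now; the home team offers that and keeps 392.26.
Round 2 (the away team proposes): the home team can get 392.26 next round, worth 0.45 × 392.26 = 176.517 now; the away team offers that and keeps 423.483.
So by rejecting in round 1, the away team gets 423.483 next round, worth 0.47 × 423.483 = 199.03701 now.
Offer 215 ≥ 199.03701, so the away team accepts.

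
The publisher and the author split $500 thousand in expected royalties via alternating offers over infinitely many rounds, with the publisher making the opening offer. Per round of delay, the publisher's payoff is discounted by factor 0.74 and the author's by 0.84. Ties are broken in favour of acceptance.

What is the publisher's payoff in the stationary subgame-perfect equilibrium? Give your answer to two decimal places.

Let x be the publisher's share when the publisher proposes and y be the author's share when the author proposes.
The author accepts iff offered ≥ 0.84·y, so x = 500 − 0.84y. Symmetrically y = 500 − 0.74x.
Substituting: x = 500 − 0.84(500 − 0.74x), giving x(1 − 0.74·0.84) = 500(1 − 0.84).
So x = 500 × 0.16 / 0.3784 ≈ 211.4165, and the author receives 500 − x ≈ 288.5835.

211.42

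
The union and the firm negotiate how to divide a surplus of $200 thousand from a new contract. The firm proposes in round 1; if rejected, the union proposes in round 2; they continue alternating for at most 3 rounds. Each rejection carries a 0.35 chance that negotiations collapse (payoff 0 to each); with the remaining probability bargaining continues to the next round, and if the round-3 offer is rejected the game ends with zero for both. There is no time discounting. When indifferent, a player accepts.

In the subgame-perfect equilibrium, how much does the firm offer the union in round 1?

45.5

Round 3 (the firm proposes): the union will accept anything ≥ 0, so the firm offers 0 and keeps 200.
Round 2 (the union proposes): rejecting gives the firm an expected 0.65 × 200 = 130. The union offers 130 and keeps 200 − 130 = 70.
Round 1 (the firm proposes): rejecting gives the union an expected 0.65 × 70 = 45.5. The firm offers 45.5 and keeps 200 − 45.5 = 154.5.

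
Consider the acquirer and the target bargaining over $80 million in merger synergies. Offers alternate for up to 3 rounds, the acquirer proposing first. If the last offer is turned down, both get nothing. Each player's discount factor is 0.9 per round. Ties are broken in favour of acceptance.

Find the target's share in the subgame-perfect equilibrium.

7.2

Round 3 (the acquirer proposes): rejection yields 0 for the target; the acquirer offers 0 and keeps 80.
Round 2 (the target proposes): the acquirer can get 80 next round, worth 0.9 × 80 = 72 now; the target offers that and keeps 8.
Round 1 (the acquirer proposes): the target can get 8 next round, worth 0.9 × 8 = 7.2 now; the acquirer offers that and keeps 72.8.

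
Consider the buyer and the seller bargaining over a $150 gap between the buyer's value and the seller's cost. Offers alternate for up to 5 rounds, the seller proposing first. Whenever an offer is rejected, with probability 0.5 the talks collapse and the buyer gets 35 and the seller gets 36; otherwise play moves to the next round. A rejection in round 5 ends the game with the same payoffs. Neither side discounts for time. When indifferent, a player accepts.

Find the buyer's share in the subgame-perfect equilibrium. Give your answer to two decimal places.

59.69

By backward induction:
Round 5 (the seller proposes): the buyer gets 35 if talks fail, so the seller offers 35 and keeps 115.
Round 4 (the buyer proposes): rejecting gives the seller an expected 0.5 × 115 + 0.5 × 36 = 75.5. The buyer offers 75.5 and keeps 150 − 75.5 = 74.5.
Round 3 (the seller proposes): rejecting gives the buyer an expected 0.5 × 74.5 + 0.5 × 35 = 54.75; the seller offers that and keeps 95.25.
Round 2 (the buyer proposes): rejecting gives the seller an expected 0.5 × 95.25 + 0.5 × 36 = 65.625, so the buyer offers 65.625, keeping 84.375.
Round 1 (the seller proposes): rejecting gives the buyer an expected 0.5 × 84.375 + 0.5 × 35 = 59.6875, so the seller offers 59.6875, keeping 90.3125.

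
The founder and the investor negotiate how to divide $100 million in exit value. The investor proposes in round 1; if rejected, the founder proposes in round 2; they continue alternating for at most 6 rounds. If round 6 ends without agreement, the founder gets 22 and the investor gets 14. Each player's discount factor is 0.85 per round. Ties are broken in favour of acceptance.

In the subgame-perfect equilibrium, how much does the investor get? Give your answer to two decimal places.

39.88

Round 6 (the founder proposes): the investor gets 14 if talks fail, so the founder offers 14 and keeps 86.
Round 5 (the investor proposes): the founder can get 86 next round, worth 0.85 × 86 = 73.1 now; the investor offers that and keeps 26.9.
Round 4 (the founder proposes): the investor can get 26.9 next round, worth 0.85 × 26.9 = 22.865 now; the founder offers that and keeps 77.135.
Round 3 (the investor proposes): the founder can get 77.135 next round, worth 0.85 × 77.135 = 65.56475 now; the investor offers that and keeps 34.43525.
Round 2 (the founder proposes): the investor can get 34.43525 next round, worth 0.85 × 34.43525 = 29.2699625 now; the founder offers that and keeps 70.7300375.
Round 1 (the investor proposes): the founder can get 70.7300375 next round, worth 0.85 × 70.7300375 = 60.120531875 now. The investor offers 60.120531875 and keeps 100 − 60.120531875 = 39.879468125.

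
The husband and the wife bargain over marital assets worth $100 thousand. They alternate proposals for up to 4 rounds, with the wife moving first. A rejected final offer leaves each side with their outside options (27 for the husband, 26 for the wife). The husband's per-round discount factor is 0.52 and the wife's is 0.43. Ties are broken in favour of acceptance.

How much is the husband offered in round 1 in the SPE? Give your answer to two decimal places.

38.24

Round 4 (the husband proposes): the wife gets 26 if talks fail, so the husband offers 26 and keeps 74.
Round 3 (the wife proposes): the husband can get 74 next round, worth 0.52 × 74 = 38.48 now. The wife offers 38.48 and keeps 100 − 38.48 = 61.52.
Round 2 (the husband proposes): the wife can get 61.52 next round, worth 0.43 × 61.52 = 26.4536 now; the husband offers that and keeps 73.5464.
Round 1 (the wife proposes): the husband can get 73.5464 next round, worth 0.52 × 73.5464 = 38.244128 now. The wife offers 38.244128 and keeps 100 − 38.244128 = 61.755872.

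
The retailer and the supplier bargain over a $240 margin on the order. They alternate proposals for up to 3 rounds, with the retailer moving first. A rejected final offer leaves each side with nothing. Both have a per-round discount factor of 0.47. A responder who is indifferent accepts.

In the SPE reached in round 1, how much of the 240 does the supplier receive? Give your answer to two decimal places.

59.78

Round 3 (the retailer proposes): rejection yields 0 for the supplier; the retailer offers 0 and keeps 240.
Round 2 (the supplier proposes): the retailer can get 240 next round, worth 0.47 × 240 = 112.8 now; the supplier offers that and keeps 127.2.
Round 1 (the retailer proposes): the supplier can get 127.2 next round, worth 0.47 × 127.2 = 59.784 now; the retailer offers that and keeps 180.216.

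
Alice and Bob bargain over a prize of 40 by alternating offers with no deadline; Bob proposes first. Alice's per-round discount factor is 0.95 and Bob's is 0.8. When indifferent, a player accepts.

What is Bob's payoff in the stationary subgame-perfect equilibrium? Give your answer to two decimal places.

In a stationary SPE each proposer offers the other exactly their discounted continuation value.
If Bob keeps x when proposing and Alice keeps y when proposing, then x = 40 − 0.95y and y = 40 − 0.8x.
Solving: x = 40(1 − 0.95) / (1 − 0.8·0.95) = 2 / 0.24 ≈ 8.3333.
Alice gets 40 − 8.3333 ≈ 31.6667.

8.33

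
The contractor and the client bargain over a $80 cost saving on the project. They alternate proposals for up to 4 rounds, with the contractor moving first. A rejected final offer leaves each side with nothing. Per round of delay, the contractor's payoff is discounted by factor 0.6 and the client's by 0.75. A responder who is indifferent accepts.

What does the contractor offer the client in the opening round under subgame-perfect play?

Round 4 (the client proposes): rejection yields 0 for the contractor; the client offers 0 and keeps 80.
Round 3 (the contractor proposes): the client can get 80 next round, worth 0.75 × 80 = 60 now, so the contractor offers 60, keeping 20.
Round 2 (the client proposes): the contractor can get 20 next round, worth 0.6 × 20 = 12 now, so the client offers 12, keeping 68.
Round 1 (the contractor proposes): the client can get 68 next round, worth 0.75 × 68 = 51 now. The contractor offers 51 and keeps 80 − 51 = 29.

51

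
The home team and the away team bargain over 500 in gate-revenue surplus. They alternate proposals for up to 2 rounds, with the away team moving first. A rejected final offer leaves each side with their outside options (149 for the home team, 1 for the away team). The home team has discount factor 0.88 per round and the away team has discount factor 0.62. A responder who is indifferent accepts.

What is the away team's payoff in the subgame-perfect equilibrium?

60.88

Round 2 (the home team proposes): the away team gets 1 if talks fail, so the home team offers 1 and keeps 499.
Round 1 (the away team proposes): the home team can get 499 next round, worth 0.88 × 499 = 439.12 now; the away team offers that and keeps 60.88.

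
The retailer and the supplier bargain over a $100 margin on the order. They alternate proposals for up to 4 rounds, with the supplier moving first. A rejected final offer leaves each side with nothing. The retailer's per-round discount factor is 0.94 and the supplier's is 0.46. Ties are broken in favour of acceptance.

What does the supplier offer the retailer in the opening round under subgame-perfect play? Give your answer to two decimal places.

Work backward from the last round.
Round 4 (the retailer proposes): rejection yields 0 for the supplier; the retailer offers 0 and keeps 100.
Round 3 (the supplier proposes): the retailer can get 100 next round, worth 0.94 × 100 = 94 now, so the supplier offers 94, keeping 6.
Round 2 (the retailer proposes): the supplier can get 6 next round, worth 0.46 × 6 = 2.76 now, so the retailer offers 2.76, keeping 97.24.
Round 1 (the supplier proposes): the retailer can get 97.24 next round, worth 0.94 × 97.24 = 91.4056 now. The supplier offers 91.4056 and keeps 100 − 91.4056 = 8.5944.

91.41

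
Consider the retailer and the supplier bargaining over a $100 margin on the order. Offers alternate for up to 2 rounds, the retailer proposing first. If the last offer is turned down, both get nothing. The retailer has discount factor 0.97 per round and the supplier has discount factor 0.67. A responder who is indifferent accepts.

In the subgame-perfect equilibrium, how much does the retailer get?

Work backward from the last round.
Round 2 (the supplier proposes): rejection yields 0 for the retailer; the supplier offers 0 and keeps 100.
Round 1 (the retailer proposes): the supplier can get 100 next round, worth 0.67 × 100 = 67 now. The retailer offers 67 and keeps 100 − 67 = 33.

33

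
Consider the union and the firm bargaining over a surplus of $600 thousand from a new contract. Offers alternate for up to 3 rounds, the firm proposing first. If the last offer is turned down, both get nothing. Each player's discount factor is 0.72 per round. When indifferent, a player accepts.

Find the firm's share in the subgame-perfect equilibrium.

479.04

By backward induction:
Round 3 (the firm proposes): the union will accept anything ≥ 0, so the firm offers 0 and keeps 600.
Round 2 (the union proposes): the firm can get 600 next round, worth 0.72 × 600 = 432 now; the union offers that and keeps 168.
Round 1 (the firm proposes): the union can get 168 next round, worth 0.72 × 168 = 120.96 now; the firm offers that and keeps 479.04.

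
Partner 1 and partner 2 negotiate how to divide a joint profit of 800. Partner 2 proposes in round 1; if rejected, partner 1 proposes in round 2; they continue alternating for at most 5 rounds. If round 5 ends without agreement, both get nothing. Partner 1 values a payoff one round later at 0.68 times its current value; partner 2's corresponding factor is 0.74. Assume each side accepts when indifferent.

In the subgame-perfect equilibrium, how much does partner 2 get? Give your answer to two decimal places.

By backward induction:
Round 5 (partner 2 proposes): partner 1 will accept anything ≥ 0, so partner 2 offers 0 and keeps 800.
Round 4 (partner 1 proposes): partner 2 can get 800 next round, worth 0.74 × 800 = 592 now, so partner 1 offers 592, keeping 208.
Round 3 (partner 2 proposes): partner 1 can get 208 next round, worth 0.68 × 208 = 141.44 now, so partner 2 offers 141.44, keeping 658.56.
Round 2 (partner 1 proposes): partner 2 can get 658.56 next round, worth 0.74 × 658.56 = 487.3344 now. Partner 1 offers 487.3344 and keeps 800 − 487.3344 = 312.6656.
Round 1 (partner 2 proposes): partner 1 can get 312.6656 next round, worth 0.68 × 312.6656 = 212.612608 now, so partner 2 offers 212.612608, keeping 587.387392.

587.39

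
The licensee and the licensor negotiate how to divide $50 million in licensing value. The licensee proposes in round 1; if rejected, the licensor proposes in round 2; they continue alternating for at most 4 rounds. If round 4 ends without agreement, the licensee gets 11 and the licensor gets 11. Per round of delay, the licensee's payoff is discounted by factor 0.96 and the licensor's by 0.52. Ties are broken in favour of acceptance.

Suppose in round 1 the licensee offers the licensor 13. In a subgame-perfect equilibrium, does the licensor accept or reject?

Accept

Round 4 (the licensor proposes): the licensee gets 11 if talks fail, so the licensor offers 11 and keeps 39.
Round 3 (the licensee proposes): the licensor can get 39 next round, worth 0.52 × 39 = 20.28 now, so the licensee offers 20.28, keeping 29.72.
Round 2 (the licensor proposes): the licensee can get 29.72 next round, worth 0.96 × 29.72 = 28.5312 now, so the licensor offers 28.5312, keeping 21.4688.
So by rejecting in round 1, the licensor gets 21.4688 next round, worth 0.52 × 21.4688 = 11.163776 now.
Offer 13 ≥ 11.163776, so the licensor accepts.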